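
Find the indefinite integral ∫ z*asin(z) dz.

Use integration by parts with u = arcsin(z), dv = z dz.
Then du = 1/sqrt(-z**2 + 1) dz.

z**2*asin(z)/2 + z*sqrt(-z**2 + 1)/4 - asin(z)/4 + C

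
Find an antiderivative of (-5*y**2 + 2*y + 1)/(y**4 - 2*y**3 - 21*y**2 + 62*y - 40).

Factor the denominator: (y - 4)*(y - 2)*(y - 1)*(y + 5).
Partial-fraction decomposition: 67/(189*(y + 5)) - 1/(9*(y - 1)) + 15/(14*(y - 2)) - 71/(54*(y - 4)).
Integrate each term: A/(y−a) contributes A·log|y−a|.

-71*log(y - 4)/54 + 15*log(y - 2)/14 - log(y - 1)/9 + 67*log(y + 5)/189 + C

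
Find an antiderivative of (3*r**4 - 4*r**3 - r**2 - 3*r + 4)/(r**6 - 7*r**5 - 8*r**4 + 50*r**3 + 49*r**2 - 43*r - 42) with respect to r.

5765*log(r - 7)/13824 - 121*log(r - 3)/640 - log(r - 1)/144 + 213*log(r + 1)/512 - 86*log(r + 2)/135 + 13/(64*r + 64) + C

Factor the denominator: (r - 7)*(r - 3)*(r - 1)*(r + 1)**2*(r + 2).
Partial-fraction decomposition: -86/(135*(r + 2)) + 213/(512*(r + 1)) - 13/(64*(r + 1)**2) - 1/(144*(r - 1)) - 121/(640*(r - 3)) + 5765/(13824*(r - 7)).
Integrate each term; A/(r−a) gives A·log|r−a|; A/(r−a)² gives −A/(r−a).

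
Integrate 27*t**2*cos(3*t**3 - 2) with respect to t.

Let u = 3*t**3 - 2, so du = (9*t**2) dt.
Rewriting, the integral becomes 3·∫ cos(u) du = 3·sin(u).
Substituting back, u = 3*t**3 - 2.

3*sin(3*t**3 - 2) + C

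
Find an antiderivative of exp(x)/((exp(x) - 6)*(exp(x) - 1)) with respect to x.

log(exp(x) - 6)/5 - log(exp(x) - 1)/5 + C

Let u = e^x, du = e^x dx.
The integral becomes ∫ du/((u-1)(u-6)); decompose into partial fractions.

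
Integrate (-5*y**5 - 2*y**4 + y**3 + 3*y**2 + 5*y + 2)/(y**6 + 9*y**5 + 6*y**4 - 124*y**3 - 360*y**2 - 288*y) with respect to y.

-log(y)/144 - 2749*log(y - 4)/5040 - 605*log(y + 2)/72 + 1040*log(y + 3)/63 - 4519*log(y + 6)/360 - 31/(12*y + 24) + C

Factor the denominator: y*(y - 4)*(y + 2)**2*(y + 3)*(y + 6).
Partial-fraction decomposition: -4519/(360*(y + 6)) + 1040/(63*(y + 3)) - 605/(72*(y + 2)) + 31/(12*(y + 2)**2) - 2749/(5040*(y - 4)) - 1/(144*y).
Integrate each term; A/(y−a) gives A·log|y−a|; A/(y−a)² gives −A/(y−a).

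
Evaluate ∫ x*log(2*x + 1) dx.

x**2*log(2*x + 1)/2 - x**2/4 + x/4 - log(2*x + 1)/8 + C

Use integration by parts with u = log(2*x + 1), dv = x dx.
Then du = 2/(2*x + 1) dx and v = x**2/2.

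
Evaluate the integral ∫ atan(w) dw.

w*atan(w) - log(w**2 + 1)/2 + C

Use integration by parts with u = arctan(w), dv = dw.
Then du = 1/(w**2 + 1) dw.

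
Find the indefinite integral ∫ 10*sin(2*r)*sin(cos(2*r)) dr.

Let u = cos(2*r), so du = (-2*sin(2*r)) dr.
Rewriting, the integral becomes -5·∫ sin(u) du = -5·-cos(u).
Substituting back, u = cos(2*r).

5*cos(cos(2*r)) + C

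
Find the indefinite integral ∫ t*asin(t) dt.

Use integration by parts with u = arcsin(t), dv = t dt.
Then du = 1/sqrt(-t**2 + 1) dt.

t**2*asin(t)/2 + t*sqrt(-t**2 + 1)/4 - asin(t)/4 + C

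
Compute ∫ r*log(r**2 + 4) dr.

r**2*log(r**2 + 4)/2 - r**2/2 + 2*log(r**2 + 4) + C

Let u = r**2 + 4, so du = (2*r) dr.
The integral becomes (1/2)·∫ log(u) du; integrate by parts with u′=log(u), dv′=du.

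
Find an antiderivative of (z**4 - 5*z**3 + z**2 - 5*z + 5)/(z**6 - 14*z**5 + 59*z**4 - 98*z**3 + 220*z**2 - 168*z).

-5*log(z)/168 + 235*log(z - 7)/742 - 227*log(z - 6)/1200 - log(z - 1)/50 - 1649*log(z**2 + 4)/42400 - 657*atan(z/2)/21200 + C

Factor the denominator: z*(z - 7)*(z - 6)*(z - 1)*(z**2 + 4).
Partial-fraction decomposition: -(1649*z + 1314)/(21200*(z**2 + 4)) - 1/(50*(z - 1)) - 227/(1200*(z - 6)) + 235/(742*(z - 7)) - 5/(168*z).
Integrate each term; A/(z−a) gives A·log|z−a|; the (Bz+D)/(z²+p²) term gives a log and an atan.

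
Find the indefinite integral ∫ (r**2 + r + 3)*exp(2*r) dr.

(r**2 + 3)*exp(2*r)/2 + C

Use integration by parts with u = r**2 + r + 3, dv = exp(2*r) dr, so v = exp(2*r)/2.
Apply parts 2 times (tabular method): alternate signs, differentiate u down to 0, integrate dv up.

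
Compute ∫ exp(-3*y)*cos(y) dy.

exp(-3*y)*sin(y)/10 - 3*exp(-3*y)*cos(y)/10 + C

Let I denote the integral. Integrate by parts with u = cos(y), dv = exp(-3*y) dy, so v = -exp(-3*y)/3: I = -exp(-3*y)*cos(y)/3 − (1/3)·∫ exp(-3*y)*sin(y) dy.
Apply parts again with u = sin(y), dv = exp(-3*y) dy: ∫ exp(-3*y)*sin(y) dy = -exp(-3*y)*sin(y)/3 + (1/3)·I. Substituting back brings back I: I = exp(-3*y)*sin(y)/9 - exp(-3*y)*cos(y)/3 − (1/9)·I.
Solving for I: (1 + 1/9)·I equals the remaining terms, so I = (9/10)·(exp(-3*y)*sin(y)/9 - exp(-3*y)*cos(y)/3).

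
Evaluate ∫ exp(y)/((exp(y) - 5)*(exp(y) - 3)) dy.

log(exp(y) - 5)/2 - log(exp(y) - 3)/2 + C

Let u = e^y, du = e^y dy.
The integral becomes ∫ du/((u-3)(u-5)); decompose into partial fractions.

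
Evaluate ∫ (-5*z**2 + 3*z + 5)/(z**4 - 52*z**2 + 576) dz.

Factor the denominator: (z - 6)*(z - 4)*(z + 4)*(z + 6).
Partial-fraction decomposition: 193/(240*(z + 6)) - 87/(160*(z + 4)) + 63/(160*(z - 4)) - 157/(240*(z - 6)).
Integrate each term: A/(z−a) contributes A·log|z−a|.

-157*log(z - 6)/240 + 63*log(z - 4)/160 - 87*log(z + 4)/160 + 193*log(z + 6)/240 + C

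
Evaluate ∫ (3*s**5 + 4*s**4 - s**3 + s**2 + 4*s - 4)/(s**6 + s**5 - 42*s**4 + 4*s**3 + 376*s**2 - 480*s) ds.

log(s)/120 + 11791*log(s - 5)/4455 - 109*log(s - 2)/108 - 497*log(s + 4)/648 + 70*log(s + 6)/33 + 5/(9*s - 18) + C

Factor the denominator: s*(s - 5)*(s - 2)**2*(s + 4)*(s + 6).
Partial-fraction decomposition: 70/(33*(s + 6)) - 497/(648*(s + 4)) - 109/(108*(s - 2)) - 5/(9*(s - 2)**2) + 11791/(4455*(s - 5)) + 1/(120*s).
Integrate each term; A/(s−a) gives A·log|s−a|; A/(s−a)² gives −A/(s−a).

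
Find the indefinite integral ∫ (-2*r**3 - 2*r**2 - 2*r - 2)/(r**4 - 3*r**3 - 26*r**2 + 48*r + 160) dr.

-104*log(r - 5)/21 + 85*log(r - 4)/24 + 5*log(r + 2)/42 - 17*log(r + 4)/24 + C

Factor the denominator: (r - 5)*(r - 4)*(r + 2)*(r + 4).
Partial-fraction decomposition: -17/(24*(r + 4)) + 5/(42*(r + 2)) + 85/(24*(r - 4)) - 104/(21*(r - 5)).
Integrate each term: A/(r−a) contributes A·log|r−a|.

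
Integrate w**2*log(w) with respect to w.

w**3*log(w)/3 - w**3/9 + C

Use integration by parts with u = log(w), dv = w**2 dw.
Then du = 1/w dw and v = w**3/3.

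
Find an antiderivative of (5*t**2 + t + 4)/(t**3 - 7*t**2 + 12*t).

log(t)/3 + 22*log(t - 4) - 52*log(t - 3)/3 + C

Factor the denominator: t*(t - 4)*(t - 3).
Partial-fraction decomposition: -52/(3*(t - 3)) + 22/(t - 4) + 1/(3*t).
Integrate each term: A/(t−a) contributes A·log|t−a|.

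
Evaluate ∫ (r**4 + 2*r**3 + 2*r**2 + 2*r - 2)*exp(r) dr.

Use integration by parts with u = r**4 + 2*r**3 + 2*r**2 + 2*r - 2, dv = exp(r) dr, so v = exp(r).
Apply parts 4 times (tabular method): alternate signs, differentiate u down to 0, integrate dv up.

(r**4 - 2*r**3 + 8*r**2 - 14*r + 12)*exp(r) + C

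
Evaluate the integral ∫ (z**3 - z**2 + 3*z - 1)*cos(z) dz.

Use integration by parts with u = z**3 - z**2 + 3*z - 1, dv = cos(z) dz, so v = sin(z).
Apply parts 3 times (tabular method): alternate signs, differentiate u down to 0, integrate dv up.

z**3*sin(z) - z**2*sin(z) + 3*z**2*cos(z) - 3*z*sin(z) - 2*z*cos(z) + sin(z) - 3*cos(z) + C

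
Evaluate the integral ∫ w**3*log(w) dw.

w**4*log(w)/4 - w**4/16 + C

Use integration by parts with u = log(w), dv = w**3 dw.
Then du = 1/w dw and v = w**4/4.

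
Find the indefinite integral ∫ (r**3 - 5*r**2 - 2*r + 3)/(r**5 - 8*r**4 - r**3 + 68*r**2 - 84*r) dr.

-log(r)/28 + 87*log(r - 7)/1750 + 7*log(r - 2)/100 - 21*log(r + 3)/250 - 13/(50*r - 100) + C

Factor the denominator: r*(r - 7)*(r - 2)**2*(r + 3).
Partial-fraction decomposition: -21/(250*(r + 3)) + 7/(100*(r - 2)) + 13/(50*(r - 2)**2) + 87/(1750*(r - 7)) - 1/(28*r).
Integrate each term; A/(r−a) gives A·log|r−a|; A/(r−a)² gives −A/(r−a).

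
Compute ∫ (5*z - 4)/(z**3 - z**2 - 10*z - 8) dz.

8*log(z - 4)/15 + 9*log(z + 1)/5 - 7*log(z + 2)/3 + C

Factor the denominator: (z - 4)*(z + 1)*(z + 2).
Partial-fraction decomposition: -7/(3*(z + 2)) + 9/(5*(z + 1)) + 8/(15*(z - 4)).
Integrate each term: A/(z−a) contributes A·log|z−a|.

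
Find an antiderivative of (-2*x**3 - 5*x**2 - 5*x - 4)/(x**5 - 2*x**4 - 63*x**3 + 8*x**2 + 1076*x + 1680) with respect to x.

-485*log(x - 7)/594 + 323*log(x - 6)/440 + log(x + 2)/216 - 16*log(x + 4)/55 + 73*log(x + 5)/198 + C

Factor the denominator: (x - 7)*(x - 6)*(x + 2)*(x + 4)*(x + 5).
Partial-fraction decomposition: 73/(198*(x + 5)) - 16/(55*(x + 4)) + 1/(216*(x + 2)) + 323/(440*(x - 6)) - 485/(594*(x - 7)).
Integrate each term: A/(x−a) contributes A·log|x−a|.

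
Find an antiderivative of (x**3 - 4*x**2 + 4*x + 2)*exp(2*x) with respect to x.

Use integration by parts with u = x**3 - 4*x**2 + 4*x + 2, dv = exp(2*x) dx, so v = exp(2*x)/2.
Apply parts 3 times (tabular method): alternate signs, differentiate u down to 0, integrate dv up.

(4*x**3 - 22*x**2 + 38*x - 11)*exp(2*x)/8 + C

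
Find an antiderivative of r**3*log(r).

Use integration by parts with u = log(r), dv = r**3 dr.
Then du = 1/r dr and v = r**4/4.

r**4*log(r)/4 - r**4/16 + C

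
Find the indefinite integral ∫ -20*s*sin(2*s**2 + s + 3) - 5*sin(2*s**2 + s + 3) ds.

5*cos(2*s**2 + s + 3) + C

Let u = 2*s**2 + s + 3, so du = (4*s + 1) ds.
Rewriting, the integral becomes -5·∫ sin(u) du = -5·-cos(u).
Substituting back, u = 2*s**2 + s + 3.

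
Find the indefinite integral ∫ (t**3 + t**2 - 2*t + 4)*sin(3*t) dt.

-t**3*cos(3*t)/3 + t**2*sin(3*t)/3 - t**2*cos(3*t)/3 + 2*t*sin(3*t)/9 + 8*t*cos(3*t)/9 - 8*sin(3*t)/27 - 34*cos(3*t)/27 + C

Use integration by parts with u = t**3 + t**2 - 2*t + 4, dv = sin(3*t) dt, so v = -cos(3*t)/3.
Apply parts 3 times (tabular method): alternate signs, differentiate u down to 0, integrate dv up.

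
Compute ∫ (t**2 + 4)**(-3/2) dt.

t/(4*sqrt(t**2 + 4)) + C

Substitute t = 2·tan(θ), so dt = 2·sec(θ)^2 dθ and the radical becomes sqrt(t**2 + 4) = 2·sec(θ) by the Pythagorean identity.
Integrate the resulting trig expression in θ, then back-substitute tan(θ) = t/2, sec(θ) = sqrt(t**2 + 4)/2 (absorbing any constant into C).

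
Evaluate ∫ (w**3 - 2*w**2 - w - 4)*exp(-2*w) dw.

(-4*w**3 + 2*w**2 + 6*w + 19)*exp(-2*w)/8 + C

Use integration by parts with u = w**3 - 2*w**2 - w - 4, dv = exp(-2*w) dw, so v = -exp(-2*w)/2.
Apply parts 3 times (tabular method): alternate signs, differentiate u down to 0, integrate dv up.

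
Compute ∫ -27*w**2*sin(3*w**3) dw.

3*cos(3*w**3) + C

Let u = 3*w**3, so du = (9*w**2) dw.
Rewriting, the integral becomes -3·∫ sin(u) du = -3·-cos(u).
Substituting back, u = 3*w**3.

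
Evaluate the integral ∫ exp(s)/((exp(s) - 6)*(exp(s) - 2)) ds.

Let u = e^s, du = e^s ds.
The integral becomes ∫ du/((u-6)(u-2)); decompose into partial fractions.

log(exp(s) - 6)/4 - log(exp(s) - 2)/4 + C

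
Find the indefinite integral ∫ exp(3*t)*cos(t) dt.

Let I denote the integral. Integrate by parts with u = cos(t), dv = exp(3*t) dt, so v = exp(3*t)/3: I = exp(3*t)*cos(t)/3 + (1/3)·∫ exp(3*t)*sin(t) dt.
Apply parts again with u = sin(t), dv = exp(3*t) dt: ∫ exp(3*t)*sin(t) dt = exp(3*t)*sin(t)/3 − (1/3)·I. Substituting back brings back I: I = exp(3*t)*sin(t)/9 + exp(3*t)*cos(t)/3 − (1/9)·I.
Solving for I: (1 + 1/9)·I equals the remaining terms, so I = (9/10)·(exp(3*t)*sin(t)/9 + exp(3*t)*cos(t)/3).

exp(3*t)*sin(t)/10 + 3*exp(3*t)*cos(t)/10 + C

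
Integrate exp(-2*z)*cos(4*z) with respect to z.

Let I denote the integral. Integrate by parts with u = cos(4*z), dv = exp(-2*z) dz, so v = -exp(-2*z)/2: I = -exp(-2*z)*cos(4*z)/2 − 2·∫ exp(-2*z)*sin(4*z) dz.
Apply parts again with u = sin(4*z), dv = exp(-2*z) dz: ∫ exp(-2*z)*sin(4*z) dz = -exp(-2*z)*sin(4*z)/2 + 2·I. Substituting back brings back I: I = exp(-2*z)*sin(4*z) - exp(-2*z)*cos(4*z)/2 − 4·I.
Solving for I: (1 + 4)·I equals the remaining terms, so I = (1/5)·(exp(-2*z)*sin(4*z) - exp(-2*z)*cos(4*z)/2).

exp(-2*z)*sin(4*z)/5 - exp(-2*z)*cos(4*z)/10 + C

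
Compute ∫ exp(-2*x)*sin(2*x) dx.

Let I denote the integral. Integrate by parts with u = sin(2*x), dv = exp(-2*x) dx, so v = -exp(-2*x)/2: I = -exp(-2*x)*sin(2*x)/2 + ∫ exp(-2*x)*cos(2*x) dx.
Apply parts again with u = cos(2*x), dv = exp(-2*x) dx: ∫ exp(-2*x)*cos(2*x) dx = -exp(-2*x)*cos(2*x)/2 − I. Substituting back brings back I: I = -exp(-2*x)*sin(2*x)/2 - exp(-2*x)*cos(2*x)/2 − I.
Solving for I: (1 + 1)·I equals the remaining terms, so I = (1/2)·(-exp(-2*x)*sin(2*x)/2 - exp(-2*x)*cos(2*x)/2).

-exp(-2*x)*sin(2*x)/4 - exp(-2*x)*cos(2*x)/4 + C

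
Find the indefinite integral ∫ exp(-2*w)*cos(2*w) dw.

exp(-2*w)*sin(2*w)/4 - exp(-2*w)*cos(2*w)/4 + C

Let I denote the integral. Integrate by parts with u = cos(2*w), dv = exp(-2*w) dw, so v = -exp(-2*w)/2: I = -exp(-2*w)*cos(2*w)/2 − ∫ exp(-2*w)*sin(2*w) dw.
Apply parts again with u = sin(2*w), dv = exp(-2*w) dw: ∫ exp(-2*w)*sin(2*w) dw = -exp(-2*w)*sin(2*w)/2 + I. Substituting back brings back I: I = exp(-2*w)*sin(2*w)/2 - exp(-2*w)*cos(2*w)/2 − I.
Solving for I: (1 + 1)·I equals the remaining terms, so I = (1/2)·(exp(-2*w)*sin(2*w)/2 - exp(-2*w)*cos(2*w)/2).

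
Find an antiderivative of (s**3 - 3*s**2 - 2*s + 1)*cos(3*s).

Use integration by parts with u = s**3 - 3*s**2 - 2*s + 1, dv = cos(3*s) ds, so v = sin(3*s)/3.
Apply parts 3 times (tabular method): alternate signs, differentiate u down to 0, integrate dv up.

s**3*sin(3*s)/3 - s**2*sin(3*s) + s**2*cos(3*s)/3 - 8*s*sin(3*s)/9 - 2*s*cos(3*s)/3 + 5*sin(3*s)/9 - 8*cos(3*s)/27 + C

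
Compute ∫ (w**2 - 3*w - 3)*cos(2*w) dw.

w**2*sin(2*w)/2 - 3*w*sin(2*w)/2 + w*cos(2*w)/2 - 7*sin(2*w)/4 - 3*cos(2*w)/4 + C

Use integration by parts with u = w**2 - 3*w - 3, dv = cos(2*w) dw, so v = sin(2*w)/2.
Apply parts 2 times (tabular method): alternate signs, differentiate u down to 0, integrate dv up.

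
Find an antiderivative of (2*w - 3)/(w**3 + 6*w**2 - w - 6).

Factor the denominator: (w - 1)*(w + 1)*(w + 6).
Partial-fraction decomposition: -3/(7*(w + 6)) + 1/(2*(w + 1)) - 1/(14*(w - 1)).
Integrate each term: A/(w−a) contributes A·log|w−a|.

-log(w - 1)/14 + log(w + 1)/2 - 3*log(w + 6)/7 + C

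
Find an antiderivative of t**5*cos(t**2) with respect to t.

t**4*sin(t**2)/2 + t**2*cos(t**2) - sin(t**2) + C

Let u = t², du = 2t dt; rewrite as (1/2)∫ u^2·cos(1u) du.
Now integrate by parts 2 times.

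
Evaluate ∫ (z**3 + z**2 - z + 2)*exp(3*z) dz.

(3*z**3 - 3*z + 7)*exp(3*z)/9 + C

Use integration by parts with u = z**3 + z**2 - z + 2, dv = exp(3*z) dz, so v = exp(3*z)/3.
Apply parts 3 times (tabular method): alternate signs, differentiate u down to 0, integrate dv up.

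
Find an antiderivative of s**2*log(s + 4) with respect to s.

Use integration by parts with u = log(s + 4), dv = s**2 ds.
Then du = 1/(s + 4) ds and v = s**3/3.

s**3*log(s + 4)/3 - s**3/9 + 2*s**2/3 - 16*s/3 + 64*log(s + 4)/3 + C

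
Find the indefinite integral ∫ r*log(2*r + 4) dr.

r**2*log(2*r + 4)/2 - r**2/4 + r - 2*log(r + 2) + C

Use integration by parts with u = log(2*r + 4), dv = r dr.
Then du = 2/(2*r + 4) dr and v = r**2/2.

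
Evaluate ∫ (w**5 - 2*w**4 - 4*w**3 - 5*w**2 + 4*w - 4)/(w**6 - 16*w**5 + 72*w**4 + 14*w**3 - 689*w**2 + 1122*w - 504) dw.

2603*log(w - 7)/270 - 416*log(w - 6)/45 + 94*log(w - 4)/189 + 17*log(w - 1)/240 + 179*log(w + 3)/5040 - 1/(36*w - 36) + C

Factor the denominator: (w - 7)*(w - 6)*(w - 4)*(w - 1)**2*(w + 3).
Partial-fraction decomposition: 179/(5040*(w + 3)) + 17/(240*(w - 1)) + 1/(36*(w - 1)**2) + 94/(189*(w - 4)) - 416/(45*(w - 6)) + 2603/(270*(w - 7)).
Integrate each term; A/(w−a) gives A·log|w−a|; A/(w−a)² gives −A/(w−a).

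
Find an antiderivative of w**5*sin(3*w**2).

-w**4*cos(3*w**2)/6 + w**2*sin(3*w**2)/9 + cos(3*w**2)/27 + C

Let u = w², du = 2w dw; rewrite as (1/2)∫ u^2·sin(3u) du.
Now integrate by parts 2 times.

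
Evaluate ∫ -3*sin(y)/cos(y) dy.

3*log(cos(y)) + C

Let u = cos(y), so du = (-sin(y)) dy.
Rewriting, the integral becomes 3·∫ 1/u du = 3·log(u).
Substituting back, u = cos(y).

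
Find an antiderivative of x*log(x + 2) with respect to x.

Use integration by parts with u = log(x + 2), dv = x dx.
Then du = 1/(x + 2) dx and v = x**2/2.

x**2*log(x + 2)/2 - x**2/4 + x - 2*log(x + 2) + C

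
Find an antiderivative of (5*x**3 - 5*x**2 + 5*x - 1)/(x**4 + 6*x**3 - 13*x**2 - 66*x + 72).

Factor the denominator: (x - 3)*(x - 1)*(x + 4)*(x + 6).
Partial-fraction decomposition: 1291/(126*(x + 6)) - 421/(70*(x + 4)) - 2/(35*(x - 1)) + 52/(63*(x - 3)).
Integrate each term: A/(x−a) contributes A·log|x−a|.

52*log(x - 3)/63 - 2*log(x - 1)/35 - 421*log(x + 4)/70 + 1291*log(x + 6)/126 + C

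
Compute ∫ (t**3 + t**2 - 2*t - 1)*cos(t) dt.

Use integration by parts with u = t**3 + t**2 - 2*t - 1, dv = cos(t) dt, so v = sin(t).
Apply parts 3 times (tabular method): alternate signs, differentiate u down to 0, integrate dv up.

t**3*sin(t) + t**2*sin(t) + 3*t**2*cos(t) - 8*t*sin(t) + 2*t*cos(t) - 3*sin(t) - 8*cos(t) + C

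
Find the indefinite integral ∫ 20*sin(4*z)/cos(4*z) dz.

-5*log(cos(4*z)) + C

Let u = cos(4*z), so du = (-4*sin(4*z)) dz.
Rewriting, the integral becomes -5·∫ 1/u du = -5·log(u).
Substituting back, u = cos(4*z).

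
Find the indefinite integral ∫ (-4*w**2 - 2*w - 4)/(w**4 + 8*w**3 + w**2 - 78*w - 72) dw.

Factor the denominator: (w - 3)*(w + 1)*(w + 4)*(w + 6).
Partial-fraction decomposition: 68/(45*(w + 6)) - 10/(7*(w + 4)) + 1/(10*(w + 1)) - 23/(126*(w - 3)).
Integrate each term: A/(w−a) contributes A·log|w−a|.

-23*log(w - 3)/126 + log(w + 1)/10 - 10*log(w + 4)/7 + 68*log(w + 6)/45 + C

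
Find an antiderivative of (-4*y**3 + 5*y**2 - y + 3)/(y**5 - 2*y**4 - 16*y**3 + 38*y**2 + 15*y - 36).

Factor the denominator: (y - 3)**2*(y - 1)*(y + 1)*(y + 4).
Partial-fraction decomposition: 7/(15*(y + 4)) - 13/(96*(y + 1)) + 3/(40*(y - 1)) - 13/(32*(y - 3)) - 9/(8*(y - 3)**2).
Integrate each term; A/(y−a) gives A·log|y−a|; A/(y−a)² gives −A/(y−a).

-13*log(y - 3)/32 + 3*log(y - 1)/40 - 13*log(y + 1)/96 + 7*log(y + 4)/15 + 9/(8*y - 24) + C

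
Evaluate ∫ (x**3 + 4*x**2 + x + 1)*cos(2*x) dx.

x**3*sin(2*x)/2 + 2*x**2*sin(2*x) + 3*x**2*cos(2*x)/4 - x*sin(2*x)/4 + 2*x*cos(2*x) - sin(2*x)/2 - cos(2*x)/8 + C

Use integration by parts with u = x**3 + 4*x**2 + x + 1, dv = cos(2*x) dx, so v = sin(2*x)/2.
Apply parts 3 times (tabular method): alternate signs, differentiate u down to 0, integrate dv up.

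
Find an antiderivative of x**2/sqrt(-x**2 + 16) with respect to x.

-x*sqrt(-x**2 + 16)/2 + 8*asin(x/4) + C

Substitute x = 4·sin(θ), so dx = 4·cos(θ) dθ and the radical becomes sqrt(-x**2 + 16) = 4·cos(θ) by the Pythagorean identity.
Integrate the resulting trig expression in θ, then back-substitute θ = asin(x/4), sin(θ) = x/4, cos(θ) = sqrt(-x**2 + 16)/4 (absorbing any constant into C).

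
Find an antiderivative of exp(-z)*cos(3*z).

3*exp(-z)*sin(3*z)/10 - exp(-z)*cos(3*z)/10 + C

Let I denote the integral. Integrate by parts with u = cos(3*z), dv = exp(-z) dz, so v = -exp(-z): I = -exp(-z)*cos(3*z) − 3·∫ exp(-z)*sin(3*z) dz.
Apply parts again with u = sin(3*z), dv = exp(-z) dz: ∫ exp(-z)*sin(3*z) dz = -exp(-z)*sin(3*z) + 3·I. Substituting back brings back I: I = 3*exp(-z)*sin(3*z) - exp(-z)*cos(3*z) − 9·I.
Solving for I: (1 + 9)·I equals the remaining terms, so I = (1/10)·(3*exp(-z)*sin(3*z) - exp(-z)*cos(3*z)).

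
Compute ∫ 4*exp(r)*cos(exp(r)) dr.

4*sin(exp(r)) + C

Let u = exp(r), so du = (exp(r)) dr.
Rewriting, the integral becomes 4·∫ cos(u) du = 4·sin(u).
Substituting back, u = exp(r).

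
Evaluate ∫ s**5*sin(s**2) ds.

Let u = s², du = 2s ds; rewrite as (1/2)∫ u^2·sin(1u) du.
Now integrate by parts 2 times.

-s**4*cos(s**2)/2 + s**2*sin(s**2) + cos(s**2) + C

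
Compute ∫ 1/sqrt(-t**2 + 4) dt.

Substitute t = 2·sin(θ), so dt = 2·cos(θ) dθ and the radical becomes sqrt(-t**2 + 4) = 2·cos(θ) by the Pythagorean identity.
Integrate the resulting trig expression in θ, then back-substitute θ = asin(t/2), sin(θ) = t/2, cos(θ) = sqrt(-t**2 + 4)/2 (absorbing any constant into C).

asin(t/2) + C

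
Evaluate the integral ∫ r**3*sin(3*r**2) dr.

-r**2*cos(3*r**2)/6 + sin(3*r**2)/18 + C

Let u = r², du = 2r dr; rewrite as (1/2)∫ u^1·sin(3u) du.
Now integrate by parts 1 time.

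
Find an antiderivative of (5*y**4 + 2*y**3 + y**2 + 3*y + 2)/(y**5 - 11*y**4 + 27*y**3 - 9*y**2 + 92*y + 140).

Factor the denominator: (y - 7)*(y - 5)*(y + 1)*(y**2 + 4).
Partial-fraction decomposition: -(1877*y - 5782)/(7685*(y**2 + 4)) + 1/(80*(y + 1)) - 1139/(116*(y - 5)) + 12763/(848*(y - 7)).
Integrate each term; A/(y−a) gives A·log|y−a|; the (By+D)/(y²+p²) term gives a log and an atan.

12763*log(y - 7)/848 - 1139*log(y - 5)/116 + log(y + 1)/80 - 1877*log(y**2 + 4)/15370 + 2891*atan(y/2)/7685 + C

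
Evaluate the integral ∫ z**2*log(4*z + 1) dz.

z**3*log(4*z + 1)/3 - z**3/9 + z**2/24 - z/48 + log(4*z + 1)/192 + C

Use integration by parts with u = log(4*z + 1), dv = z**2 dz.
Then du = 4/(4*z + 1) dz and v = z**3/3.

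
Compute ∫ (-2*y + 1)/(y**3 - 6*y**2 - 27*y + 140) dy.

Factor the denominator: (y - 7)*(y - 4)*(y + 5).
Partial-fraction decomposition: 11/(108*(y + 5)) + 7/(27*(y - 4)) - 13/(36*(y - 7)).
Integrate each term: A/(y−a) contributes A·log|y−a|.

-13*log(y - 7)/36 + 7*log(y - 4)/27 + 11*log(y + 5)/108 + C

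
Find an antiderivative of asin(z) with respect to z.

Use integration by parts with u = arcsin(z), dv = dz.
Then du = 1/sqrt(-z**2 + 1) dz.

z*asin(z) + sqrt(-z**2 + 1) + C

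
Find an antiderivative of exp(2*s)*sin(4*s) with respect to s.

Let I denote the integral. Integrate by parts with u = sin(4*s), dv = exp(2*s) ds, so v = exp(2*s)/2: I = exp(2*s)*sin(4*s)/2 − 2·∫ exp(2*s)*cos(4*s) ds.
Apply parts again with u = cos(4*s), dv = exp(2*s) ds: ∫ exp(2*s)*cos(4*s) ds = exp(2*s)*cos(4*s)/2 + 2·I. Substituting back brings back I: I = exp(2*s)*sin(4*s)/2 - exp(2*s)*cos(4*s) − 4·I.
Solving for I: (1 + 4)·I equals the remaining terms, so I = (1/5)·(exp(2*s)*sin(4*s)/2 - exp(2*s)*cos(4*s)).

exp(2*s)*sin(4*s)/10 - exp(2*s)*cos(4*s)/5 + C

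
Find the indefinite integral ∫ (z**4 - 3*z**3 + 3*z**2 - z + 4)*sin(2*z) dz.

-z**4*cos(2*z)/2 + z**3*sin(2*z) + 3*z**3*cos(2*z)/2 - 9*z**2*sin(2*z)/4 - 7*z*cos(2*z)/4 + 7*sin(2*z)/8 - 2*cos(2*z) + C

Use integration by parts with u = z**4 - 3*z**3 + 3*z**2 - z + 4, dv = sin(2*z) dz, so v = -cos(2*z)/2.
Apply parts 4 times (tabular method): alternate signs, differentiate u down to 0, integrate dv up.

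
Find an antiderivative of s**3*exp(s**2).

(s**2 - 1)*exp(s**2)/2 + C

Let u = s², du = 2s ds; rewrite as (1/2)∫ u^1·exp(1u) du.
Now integrate by parts 1 time.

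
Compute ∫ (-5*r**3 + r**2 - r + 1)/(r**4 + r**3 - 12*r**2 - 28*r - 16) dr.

Factor the denominator: (r - 4)*(r + 1)*(r + 2)**2.
Partial-fraction decomposition: -61/(36*(r + 2)) + 47/(6*(r + 2)**2) - 8/(5*(r + 1)) - 307/(180*(r - 4)).
Integrate each term; A/(r−a) gives A·log|r−a|; A/(r−a)² gives −A/(r−a).

-307*log(r - 4)/180 - 8*log(r + 1)/5 - 61*log(r + 2)/36 - 47/(6*r + 12) + C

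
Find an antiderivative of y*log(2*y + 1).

y**2*log(2*y + 1)/2 - y**2/4 + y/4 - log(2*y + 1)/8 + C

Use integration by parts with u = log(2*y + 1), dv = y dy.
Then du = 2/(2*y + 1) dy and v = y**2/2.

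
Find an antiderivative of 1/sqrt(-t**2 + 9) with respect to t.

asin(t/3) + C

Substitute t = 3·sin(θ), so dt = 3·cos(θ) dθ and the radical becomes sqrt(-t**2 + 9) = 3·cos(θ) by the Pythagorean identity.
Integrate the resulting trig expression in θ, then back-substitute θ = asin(t/3), sin(θ) = t/3, cos(θ) = sqrt(-t**2 + 9)/3 (absorbing any constant into C).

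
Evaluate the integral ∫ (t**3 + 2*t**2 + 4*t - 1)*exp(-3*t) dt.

Use integration by parts with u = t**3 + 2*t**2 + 4*t - 1, dv = exp(-3*t) dt, so v = -exp(-3*t)/3.
Apply parts 3 times (tabular method): alternate signs, differentiate u down to 0, integrate dv up.

(-t**3 - 3*t**2 - 6*t - 1)*exp(-3*t)/3 + C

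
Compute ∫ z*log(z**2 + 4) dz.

Let u = z**2 + 4, so du = (2*z) dz.
The integral becomes (1/2)·∫ log(u) du; integrate by parts with u′=log(u), dv′=du.

z**2*log(z**2 + 4)/2 - z**2/2 + 2*log(z**2 + 4) + C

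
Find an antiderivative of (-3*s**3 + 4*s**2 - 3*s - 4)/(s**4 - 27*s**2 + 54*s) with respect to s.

-2*log(s)/27 - 308*log(s - 3)/243 - 403*log(s + 6)/243 + 58/(27*s - 81) + C

Factor the denominator: s*(s - 3)**2*(s + 6).
Partial-fraction decomposition: -403/(243*(s + 6)) - 308/(243*(s - 3)) - 58/(27*(s - 3)**2) - 2/(27*s).
Integrate each term; A/(s−a) gives A·log|s−a|; A/(s−a)² gives −A/(s−a).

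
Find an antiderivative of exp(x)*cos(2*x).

Let I denote the integral. Integrate by parts with u = cos(2*x), dv = exp(x) dx, so v = exp(x): I = exp(x)*cos(2*x) + 2·∫ exp(x)*sin(2*x) dx.
Apply parts again with u = sin(2*x), dv = exp(x) dx: ∫ exp(x)*sin(2*x) dx = exp(x)*sin(2*x) − 2·I. Substituting back brings back I: I = 2*exp(x)*sin(2*x) + exp(x)*cos(2*x) − 4·I.
Solving for I: (1 + 4)·I equals the remaining terms, so I = (1/5)·(2*exp(x)*sin(2*x) + exp(x)*cos(2*x)).

2*exp(x)*sin(2*x)/5 + exp(x)*cos(2*x)/5 + C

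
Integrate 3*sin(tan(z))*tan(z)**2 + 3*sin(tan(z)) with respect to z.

Let u = tan(z), so du = (tan(z)**2 + 1) dz.
Rewriting, the integral becomes 3·∫ sin(u) du = 3·-cos(u).
Substituting back, u = tan(z).

-3*cos(tan(z)) + C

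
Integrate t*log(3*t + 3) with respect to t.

Use integration by parts with u = log(3*t + 3), dv = t dt.
Then du = 3/(3*t + 3) dt and v = t**2/2.

t**2*log(3*t + 3)/2 - t**2/4 + t/2 - log(t + 1)/2 + C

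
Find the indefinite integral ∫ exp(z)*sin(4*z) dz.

exp(z)*sin(4*z)/17 - 4*exp(z)*cos(4*z)/17 + C

Let I denote the integral. Integrate by parts with u = sin(4*z), dv = exp(z) dz, so v = exp(z): I = exp(z)*sin(4*z) − 4·∫ exp(z)*cos(4*z) dz.
Apply parts again with u = cos(4*z), dv = exp(z) dz: ∫ exp(z)*cos(4*z) dz = exp(z)*cos(4*z) + 4·I. Substituting back brings back I: I = exp(z)*sin(4*z) - 4*exp(z)*cos(4*z) − 16·I.
Solving for I: (1 + 16)·I equals the remaining terms, so I = (1/17)·(exp(z)*sin(4*z) - 4*exp(z)*cos(4*z)).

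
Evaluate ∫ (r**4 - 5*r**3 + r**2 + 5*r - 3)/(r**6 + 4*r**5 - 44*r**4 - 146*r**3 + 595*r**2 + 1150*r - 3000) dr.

47*log(r - 5)/5400 + 33*log(r - 3)/896 - 13*log(r - 2)/882 - 569*log(r + 4)/378 + 231201*log(r + 5)/156800 - 1247/(560*r + 2800) + C

Factor the denominator: (r - 5)*(r - 3)*(r - 2)*(r + 4)*(r + 5)**2.
Partial-fraction decomposition: 231201/(156800*(r + 5)) + 1247/(560*(r + 5)**2) - 569/(378*(r + 4)) - 13/(882*(r - 2)) + 33/(896*(r - 3)) + 47/(5400*(r - 5)).
Integrate each term; A/(r−a) gives A·log|r−a|; A/(r−a)² gives −A/(r−a).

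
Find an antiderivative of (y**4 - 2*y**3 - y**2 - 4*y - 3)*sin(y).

-y**4*cos(y) + 4*y**3*sin(y) + 2*y**3*cos(y) - 6*y**2*sin(y) + 13*y**2*cos(y) - 26*y*sin(y) - 8*y*cos(y) + 8*sin(y) - 23*cos(y) + C

Use integration by parts with u = y**4 - 2*y**3 - y**2 - 4*y - 3, dv = sin(y) dy, so v = -cos(y).
Apply parts 4 times (tabular method): alternate signs, differentiate u down to 0, integrate dv up.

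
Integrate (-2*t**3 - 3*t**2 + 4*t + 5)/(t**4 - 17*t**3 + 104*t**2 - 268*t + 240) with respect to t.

-511*log(t - 6)/8 + 100*log(t - 5) - 155*log(t - 4)/4 + 5*log(t - 2)/8 + C

Factor the denominator: (t - 6)*(t - 5)*(t - 4)*(t - 2).
Partial-fraction decomposition: 5/(8*(t - 2)) - 155/(4*(t - 4)) + 100/(t - 5) - 511/(8*(t - 6)).
Integrate each term: A/(t−a) contributes A·log|t−a|.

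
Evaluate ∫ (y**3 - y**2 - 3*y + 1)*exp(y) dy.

Use integration by parts with u = y**3 - y**2 - 3*y + 1, dv = exp(y) dy, so v = exp(y).
Apply parts 3 times (tabular method): alternate signs, differentiate u down to 0, integrate dv up.

(y**3 - 4*y**2 + 5*y - 4)*exp(y) + C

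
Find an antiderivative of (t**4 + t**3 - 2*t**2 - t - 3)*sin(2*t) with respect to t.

Use integration by parts with u = t**4 + t**3 - 2*t**2 - t - 3, dv = sin(2*t) dt, so v = -cos(2*t)/2.
Apply parts 4 times (tabular method): alternate signs, differentiate u down to 0, integrate dv up.

-t**4*cos(2*t)/2 + t**3*sin(2*t) - t**3*cos(2*t)/2 + 3*t**2*sin(2*t)/4 + 5*t**2*cos(2*t)/2 - 5*t*sin(2*t)/2 + 5*t*cos(2*t)/4 - 5*sin(2*t)/8 + cos(2*t)/4 + C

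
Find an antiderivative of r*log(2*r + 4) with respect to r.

r**2*log(2*r + 4)/2 - r**2/4 + r - 2*log(r + 2) + C

Use integration by parts with u = log(2*r + 4), dv = r dr.
Then du = 2/(2*r + 4) dr and v = r**2/2.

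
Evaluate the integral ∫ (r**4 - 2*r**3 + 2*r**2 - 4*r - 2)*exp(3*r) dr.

Use integration by parts with u = r**4 - 2*r**3 + 2*r**2 - 4*r - 2, dv = exp(3*r) dr, so v = exp(3*r)/3.
Apply parts 4 times (tabular method): alternate signs, differentiate u down to 0, integrate dv up.

(27*r**4 - 90*r**3 + 144*r**2 - 204*r + 14)*exp(3*r)/81 + C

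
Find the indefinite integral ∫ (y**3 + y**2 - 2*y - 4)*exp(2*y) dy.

Use integration by parts with u = y**3 + y**2 - 2*y - 4, dv = exp(2*y) dy, so v = exp(2*y)/2.
Apply parts 3 times (tabular method): alternate signs, differentiate u down to 0, integrate dv up.

(4*y**3 - 2*y**2 - 6*y - 13)*exp(2*y)/8 + C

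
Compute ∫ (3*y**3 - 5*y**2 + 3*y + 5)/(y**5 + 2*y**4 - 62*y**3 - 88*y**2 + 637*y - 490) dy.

9*log(y - 7)/56 - log(y - 2)/21 + log(y - 1)/48 + 85*log(y + 5)/168 - 215*log(y + 7)/336 + C

Factor the denominator: (y - 7)*(y - 2)*(y - 1)*(y + 5)*(y + 7).
Partial-fraction decomposition: -215/(336*(y + 7)) + 85/(168*(y + 5)) + 1/(48*(y - 1)) - 1/(21*(y - 2)) + 9/(56*(y - 7)).
Integrate each term: A/(y−a) contributes A·log|y−a|.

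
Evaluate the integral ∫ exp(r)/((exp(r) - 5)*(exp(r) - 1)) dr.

log(exp(r) - 5)/4 - log(exp(r) - 1)/4 + C

Let u = e^r, du = e^r dr.
The integral becomes ∫ du/((u-1)(u-5)); decompose into partial fractions.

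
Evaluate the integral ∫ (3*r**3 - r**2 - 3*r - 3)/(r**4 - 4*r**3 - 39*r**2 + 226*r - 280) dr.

83*log(r - 5)/9 - 161*log(r - 4)/22 + 11*log(r - 2)/54 + 265*log(r + 7)/297 + C

Factor the denominator: (r - 5)*(r - 4)*(r - 2)*(r + 7).
Partial-fraction decomposition: 265/(297*(r + 7)) + 11/(54*(r - 2)) - 161/(22*(r - 4)) + 83/(9*(r - 5)).
Integrate each term: A/(r−a) contributes A·log|r−a|.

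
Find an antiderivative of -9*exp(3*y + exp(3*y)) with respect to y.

-3*exp(exp(3*y)) + C

Let u = exp(3*y), so du = (3*exp(3*y)) dy.
Rewriting, the integral becomes -3·∫ e^u du = -3·e^u.
Substituting back, u = exp(3*y).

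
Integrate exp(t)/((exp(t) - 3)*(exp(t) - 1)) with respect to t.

Let u = e^t, du = e^t dt.
The integral becomes ∫ du/((u-1)(u-3)); decompose into partial fractions.

log(exp(t) - 3)/2 - log(exp(t) - 1)/2 + C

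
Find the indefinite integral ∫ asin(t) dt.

Use integration by parts with u = arcsin(t), dv = dt.
Then du = 1/sqrt(-t**2 + 1) dt.

t*asin(t) + sqrt(-t**2 + 1) + C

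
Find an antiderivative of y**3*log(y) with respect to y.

Use integration by parts with u = log(y), dv = y**3 dy.
Then du = 1/y dy and v = y**4/4.

y**4*log(y)/4 - y**4/16 + C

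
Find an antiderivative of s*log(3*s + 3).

s**2*log(3*s + 3)/2 - s**2/4 + s/2 - log(s + 1)/2 + C

Use integration by parts with u = log(3*s + 3), dv = s ds.
Then du = 3/(3*s + 3) ds and v = s**2/2.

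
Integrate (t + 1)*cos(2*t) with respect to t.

t*sin(2*t)/2 + sin(2*t)/2 + cos(2*t)/4 + C

Use integration by parts with u = t + 1, dv = cos(2*t) dt, so v = sin(2*t)/2.
Apply parts 1 times (tabular method): alternate signs, differentiate u down to 0, integrate dv up.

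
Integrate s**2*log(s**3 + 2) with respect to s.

s**3*log(s**3 + 2)/3 - s**3/3 + 2*log(s**3 + 2)/3 + C

Let u = s**3 + 2, so du = (3*s**2) ds.
The integral becomes (1/3)·∫ log(u) du; integrate by parts with u′=log(u), dv′=du.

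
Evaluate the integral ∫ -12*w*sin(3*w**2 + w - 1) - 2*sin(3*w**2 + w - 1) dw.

Let u = 3*w**2 + w - 1, so du = (6*w + 1) dw.
Rewriting, the integral becomes -2·∫ sin(u) du = -2·-cos(u).
Substituting back, u = 3*w**2 + w - 1.

2*cos(3*w**2 + w - 1) + C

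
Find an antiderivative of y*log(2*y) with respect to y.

Use integration by parts with u = log(2*y), dv = y dy.
Then du = 1/y dy and v = y**2/2.

y**2*(log(y) + log(2))/2 - y**2/4 + C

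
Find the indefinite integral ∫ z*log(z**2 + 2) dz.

z**2*log(z**2 + 2)/2 - z**2/2 + log(z**2 + 2) + C

Let u = z**2 + 2, so du = (2*z) dz.
The integral becomes (1/2)·∫ log(u) du; integrate by parts with u′=log(u), dv′=du.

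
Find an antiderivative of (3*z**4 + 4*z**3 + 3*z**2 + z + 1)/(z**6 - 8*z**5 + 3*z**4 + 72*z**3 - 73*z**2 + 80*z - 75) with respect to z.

Factor the denominator: (z - 5)**2*(z - 1)*(z + 3)*(z**2 + 1).
Partial-fraction decomposition: (7*z - 17)/(676*(z**2 + 1)) - 1/(16*(z + 3)) + 3/(32*(z - 1)) - 225/(5408*(z - 5)) + 307/(104*(z - 5)**2).
Integrate each term; A/(z−a) gives A·log|z−a|; the (Bz+D)/(z²+p²) term gives a log and an atan.

-225*log(z - 5)/5408 + 3*log(z - 1)/32 - log(z + 3)/16 + 7*log(z**2 + 1)/1352 - 17*atan(z)/676 - 307/(104*z - 520) + C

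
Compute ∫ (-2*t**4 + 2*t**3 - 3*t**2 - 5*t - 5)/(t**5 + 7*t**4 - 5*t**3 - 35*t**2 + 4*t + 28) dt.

-43*log(t - 2)/108 + 13*log(t - 1)/48 - 7*log(t + 1)/36 + 11*log(t + 2)/12 - 1121*log(t + 7)/432 + C

Factor the denominator: (t - 2)*(t - 1)*(t + 1)*(t + 2)*(t + 7).
Partial-fraction decomposition: -1121/(432*(t + 7)) + 11/(12*(t + 2)) - 7/(36*(t + 1)) + 13/(48*(t - 1)) - 43/(108*(t - 2)).
Integrate each term: A/(t−a) contributes A·log|t−a|.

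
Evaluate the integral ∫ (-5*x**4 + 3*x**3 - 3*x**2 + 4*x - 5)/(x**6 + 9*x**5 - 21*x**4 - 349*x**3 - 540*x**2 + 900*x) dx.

Factor the denominator: x*(x - 6)*(x - 1)*(x + 5)**2*(x + 6).
Partial-fraction decomposition: 7265/(504*(x + 6)) - 51829/(3630*(x + 5)) + 120/(11*(x + 5)**2) + 1/(210*(x - 1)) - 5921/(43560*(x - 6)) - 1/(180*x).
Integrate each term; A/(x−a) gives A·log|x−a|; A/(x−a)² gives −A/(x−a).

-log(x)/180 - 5921*log(x - 6)/43560 + log(x - 1)/210 - 51829*log(x + 5)/3630 + 7265*log(x + 6)/504 - 120/(11*x + 55) + C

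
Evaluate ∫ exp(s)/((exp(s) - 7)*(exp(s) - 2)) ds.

log(exp(s) - 7)/5 - log(exp(s) - 2)/5 + C

Let u = e^s, du = e^s ds.
The integral becomes ∫ du/((u-2)(u-7)); decompose into partial fractions.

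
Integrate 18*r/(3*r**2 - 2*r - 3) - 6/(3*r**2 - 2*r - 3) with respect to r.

3*log(3*r**2 - 2*r - 3) + C

Let u = 3*r**2 - 2*r - 3, so du = (6*r - 2) dr.
Rewriting, the integral becomes 3·∫ 1/u du = 3·log(u).
Substituting back, u = 3*r**2 - 2*r - 3.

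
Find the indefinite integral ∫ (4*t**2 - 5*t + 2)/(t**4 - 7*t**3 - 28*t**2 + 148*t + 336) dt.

163*log(t - 7)/99 - 29*log(t - 6)/20 + 7*log(t + 2)/36 - 43*log(t + 4)/110 + C

Factor the denominator: (t - 7)*(t - 6)*(t + 2)*(t + 4).
Partial-fraction decomposition: -43/(110*(t + 4)) + 7/(36*(t + 2)) - 29/(20*(t - 6)) + 163/(99*(t - 7)).
Integrate each term: A/(t−a) contributes A·log|t−a|.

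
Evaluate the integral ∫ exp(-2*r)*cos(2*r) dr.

exp(-2*r)*sin(2*r)/4 - exp(-2*r)*cos(2*r)/4 + C

Let I denote the integral. Integrate by parts with u = cos(2*r), dv = exp(-2*r) dr, so v = -exp(-2*r)/2: I = -exp(-2*r)*cos(2*r)/2 − ∫ exp(-2*r)*sin(2*r) dr.
Apply parts again with u = sin(2*r), dv = exp(-2*r) dr: ∫ exp(-2*r)*sin(2*r) dr = -exp(-2*r)*sin(2*r)/2 + I. Substituting back brings back I: I = exp(-2*r)*sin(2*r)/2 - exp(-2*r)*cos(2*r)/2 − I.
Solving for I: (1 + 1)·I equals the remaining terms, so I = (1/2)·(exp(-2*r)*sin(2*r)/2 - exp(-2*r)*cos(2*r)/2).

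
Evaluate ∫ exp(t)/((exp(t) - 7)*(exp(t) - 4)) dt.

log(exp(t) - 7)/3 - log(exp(t) - 4)/3 + C

Let u = e^t, du = e^t dt.
The integral becomes ∫ du/((u-7)(u-4)); decompose into partial fractions.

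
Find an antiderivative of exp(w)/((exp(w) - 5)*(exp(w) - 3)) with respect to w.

log(exp(w) - 5)/2 - log(exp(w) - 3)/2 + C

Let u = e^w, du = e^w dw.
The integral becomes ∫ du/((u-3)(u-5)); decompose into partial fractions.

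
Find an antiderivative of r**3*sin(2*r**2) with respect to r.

Let u = r², du = 2r dr; rewrite as (1/2)∫ u^1·sin(2u) du.
Now integrate by parts 1 time.

-r**2*cos(2*r**2)/4 + sin(2*r**2)/8 + C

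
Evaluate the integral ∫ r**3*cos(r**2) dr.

Let u = r², du = 2r dr; rewrite as (1/2)∫ u^1·cos(1u) du.
Now integrate by parts 1 time.

r**2*sin(r**2)/2 + cos(r**2)/2 + C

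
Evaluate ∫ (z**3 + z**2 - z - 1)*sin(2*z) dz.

-z**3*cos(2*z)/2 + 3*z**2*sin(2*z)/4 - z**2*cos(2*z)/2 + z*sin(2*z)/2 + 5*z*cos(2*z)/4 - 5*sin(2*z)/8 + 3*cos(2*z)/4 + C

Use integration by parts with u = z**3 + z**2 - z - 1, dv = sin(2*z) dz, so v = -cos(2*z)/2.
Apply parts 3 times (tabular method): alternate signs, differentiate u down to 0, integrate dv up.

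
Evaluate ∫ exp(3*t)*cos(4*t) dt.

Let I denote the integral. Integrate by parts with u = cos(4*t), dv = exp(3*t) dt, so v = exp(3*t)/3: I = exp(3*t)*cos(4*t)/3 + (4/3)·∫ exp(3*t)*sin(4*t) dt.
Apply parts again with u = sin(4*t), dv = exp(3*t) dt: ∫ exp(3*t)*sin(4*t) dt = exp(3*t)*sin(4*t)/3 − (4/3)·I. Substituting back brings back I: I = 4*exp(3*t)*sin(4*t)/9 + exp(3*t)*cos(4*t)/3 − (16/9)·I.
Solving for I: (1 + 16/9)·I equals the remaining terms, so I = (9/25)·(4*exp(3*t)*sin(4*t)/9 + exp(3*t)*cos(4*t)/3).

4*exp(3*t)*sin(4*t)/25 + 3*exp(3*t)*cos(4*t)/25 + C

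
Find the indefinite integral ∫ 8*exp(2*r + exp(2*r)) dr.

Let u = exp(2*r), so du = (2*exp(2*r)) dr.
Rewriting, the integral becomes 4·∫ e^u du = 4·e^u.
Substituting back, u = exp(2*r).

4*exp(exp(2*r)) + C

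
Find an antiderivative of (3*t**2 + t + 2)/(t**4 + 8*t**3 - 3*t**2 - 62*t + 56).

8*log(t - 2)/27 - 3*log(t - 1)/20 + 23*log(t + 4)/45 - 71*log(t + 7)/108 + C

Factor the denominator: (t - 2)*(t - 1)*(t + 4)*(t + 7).
Partial-fraction decomposition: -71/(108*(t + 7)) + 23/(45*(t + 4)) - 3/(20*(t - 1)) + 8/(27*(t - 2)).
Integrate each term: A/(t−a) contributes A·log|t−a|.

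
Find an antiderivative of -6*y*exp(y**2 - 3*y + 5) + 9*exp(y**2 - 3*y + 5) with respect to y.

Let u = y**2 - 3*y + 5, so du = (2*y - 3) dy.
Rewriting, the integral becomes -3·∫ e^u du = -3·e^u.
Substituting back, u = y**2 - 3*y + 5.

-3*exp(y**2 - 3*y + 5) + C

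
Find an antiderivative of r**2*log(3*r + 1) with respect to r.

r**3*log(3*r + 1)/3 - r**3/9 + r**2/18 - r/27 + log(3*r + 1)/81 + C

Use integration by parts with u = log(3*r + 1), dv = r**2 dr.
Then du = 3/(3*r + 1) dr and v = r**3/3.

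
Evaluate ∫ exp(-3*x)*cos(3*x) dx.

Let I denote the integral. Integrate by parts with u = cos(3*x), dv = exp(-3*x) dx, so v = -exp(-3*x)/3: I = -exp(-3*x)*cos(3*x)/3 − ∫ exp(-3*x)*sin(3*x) dx.
Apply parts again with u = sin(3*x), dv = exp(-3*x) dx: ∫ exp(-3*x)*sin(3*x) dx = -exp(-3*x)*sin(3*x)/3 + I. Substituting back brings back I: I = exp(-3*x)*sin(3*x)/3 - exp(-3*x)*cos(3*x)/3 − I.
Solving for I: (1 + 1)·I equals the remaining terms, so I = (1/2)·(exp(-3*x)*sin(3*x)/3 - exp(-3*x)*cos(3*x)/3).

exp(-3*x)*sin(3*x)/6 - exp(-3*x)*cos(3*x)/6 + C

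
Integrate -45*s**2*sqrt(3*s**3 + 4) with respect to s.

Let u = 3*s**3 + 4, so du = (9*s**2) ds.
Rewriting, the integral becomes -5·∫ √u du = -5·(2/3)u^(3/2).
Substituting back, u = 3*s**3 + 4.

-10*(3*s**3 + 4)**(3/2)/3 + C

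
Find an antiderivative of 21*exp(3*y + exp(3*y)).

Let u = exp(3*y), so du = (3*exp(3*y)) dy.
Rewriting, the integral becomes 7·∫ e^u du = 7·e^u.
Substituting back, u = exp(3*y).

7*exp(exp(3*y)) + C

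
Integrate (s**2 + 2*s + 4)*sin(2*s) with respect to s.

Use integration by parts with u = s**2 + 2*s + 4, dv = sin(2*s) ds, so v = -cos(2*s)/2.
Apply parts 2 times (tabular method): alternate signs, differentiate u down to 0, integrate dv up.

-s**2*cos(2*s)/2 + s*sin(2*s)/2 - s*cos(2*s) + sin(2*s)/2 - 7*cos(2*s)/4 + C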